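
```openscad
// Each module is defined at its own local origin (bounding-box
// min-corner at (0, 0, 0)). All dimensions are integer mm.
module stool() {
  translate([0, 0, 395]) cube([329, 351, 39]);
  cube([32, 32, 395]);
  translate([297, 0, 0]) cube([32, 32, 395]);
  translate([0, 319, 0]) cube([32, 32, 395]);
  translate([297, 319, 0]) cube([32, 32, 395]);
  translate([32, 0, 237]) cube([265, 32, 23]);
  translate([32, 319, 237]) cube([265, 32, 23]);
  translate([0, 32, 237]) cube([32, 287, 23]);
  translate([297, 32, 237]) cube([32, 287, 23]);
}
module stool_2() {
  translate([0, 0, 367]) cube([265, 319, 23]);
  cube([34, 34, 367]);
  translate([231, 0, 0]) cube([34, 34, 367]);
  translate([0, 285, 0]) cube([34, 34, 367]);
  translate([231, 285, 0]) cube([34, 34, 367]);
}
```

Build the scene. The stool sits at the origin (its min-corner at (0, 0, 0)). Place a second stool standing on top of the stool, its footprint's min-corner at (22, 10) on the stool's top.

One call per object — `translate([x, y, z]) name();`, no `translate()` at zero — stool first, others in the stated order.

stool();
translate([22, 10, 434]) stool_2();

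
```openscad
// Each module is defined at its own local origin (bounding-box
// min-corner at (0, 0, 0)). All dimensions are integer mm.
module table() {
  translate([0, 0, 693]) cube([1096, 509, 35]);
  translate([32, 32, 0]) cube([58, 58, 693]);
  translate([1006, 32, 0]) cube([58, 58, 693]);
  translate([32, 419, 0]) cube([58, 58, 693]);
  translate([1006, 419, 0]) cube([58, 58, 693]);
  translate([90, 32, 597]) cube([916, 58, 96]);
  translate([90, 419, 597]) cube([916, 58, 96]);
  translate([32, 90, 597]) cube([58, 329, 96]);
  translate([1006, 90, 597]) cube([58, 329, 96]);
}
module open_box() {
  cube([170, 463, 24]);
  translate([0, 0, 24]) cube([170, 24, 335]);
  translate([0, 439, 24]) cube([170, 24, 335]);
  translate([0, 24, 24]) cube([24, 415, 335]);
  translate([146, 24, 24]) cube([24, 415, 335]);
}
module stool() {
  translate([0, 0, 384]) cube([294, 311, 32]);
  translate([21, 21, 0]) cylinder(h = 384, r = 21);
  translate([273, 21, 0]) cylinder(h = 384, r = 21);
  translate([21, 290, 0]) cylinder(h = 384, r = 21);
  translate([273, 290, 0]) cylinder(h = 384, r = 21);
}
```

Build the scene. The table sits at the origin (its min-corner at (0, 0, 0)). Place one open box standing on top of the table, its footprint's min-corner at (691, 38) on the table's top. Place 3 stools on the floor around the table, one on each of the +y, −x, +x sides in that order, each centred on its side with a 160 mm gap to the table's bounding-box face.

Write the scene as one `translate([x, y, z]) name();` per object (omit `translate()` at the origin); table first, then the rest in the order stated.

table();
translate([691, 38, 728]) open_box();
translate([401, 669, 0]) stool();
translate([-454, 99, 0]) stool();
translate([1256, 99, 0]) stool();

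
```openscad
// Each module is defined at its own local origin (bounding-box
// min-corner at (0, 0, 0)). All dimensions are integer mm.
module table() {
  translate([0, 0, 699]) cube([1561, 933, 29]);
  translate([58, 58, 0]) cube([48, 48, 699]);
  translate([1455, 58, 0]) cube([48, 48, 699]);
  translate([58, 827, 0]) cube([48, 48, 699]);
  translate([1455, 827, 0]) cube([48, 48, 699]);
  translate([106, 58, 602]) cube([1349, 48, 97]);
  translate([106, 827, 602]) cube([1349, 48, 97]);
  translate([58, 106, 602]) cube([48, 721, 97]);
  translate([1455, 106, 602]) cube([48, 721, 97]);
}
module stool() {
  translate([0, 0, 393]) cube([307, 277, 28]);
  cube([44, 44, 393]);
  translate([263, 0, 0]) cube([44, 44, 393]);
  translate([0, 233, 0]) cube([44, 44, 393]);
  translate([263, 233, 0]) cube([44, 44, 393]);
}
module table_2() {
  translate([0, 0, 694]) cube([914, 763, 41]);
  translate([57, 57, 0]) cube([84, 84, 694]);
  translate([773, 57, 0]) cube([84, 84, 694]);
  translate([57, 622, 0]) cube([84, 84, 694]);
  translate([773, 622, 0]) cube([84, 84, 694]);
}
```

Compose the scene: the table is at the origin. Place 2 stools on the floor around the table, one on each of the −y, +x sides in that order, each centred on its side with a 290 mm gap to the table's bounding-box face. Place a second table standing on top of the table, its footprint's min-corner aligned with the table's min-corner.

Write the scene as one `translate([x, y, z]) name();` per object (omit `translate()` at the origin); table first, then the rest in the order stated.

table();
translate([627, -567, 0]) stool();
translate([1851, 328, 0]) stool();
translate([0, 0, 728]) table_2();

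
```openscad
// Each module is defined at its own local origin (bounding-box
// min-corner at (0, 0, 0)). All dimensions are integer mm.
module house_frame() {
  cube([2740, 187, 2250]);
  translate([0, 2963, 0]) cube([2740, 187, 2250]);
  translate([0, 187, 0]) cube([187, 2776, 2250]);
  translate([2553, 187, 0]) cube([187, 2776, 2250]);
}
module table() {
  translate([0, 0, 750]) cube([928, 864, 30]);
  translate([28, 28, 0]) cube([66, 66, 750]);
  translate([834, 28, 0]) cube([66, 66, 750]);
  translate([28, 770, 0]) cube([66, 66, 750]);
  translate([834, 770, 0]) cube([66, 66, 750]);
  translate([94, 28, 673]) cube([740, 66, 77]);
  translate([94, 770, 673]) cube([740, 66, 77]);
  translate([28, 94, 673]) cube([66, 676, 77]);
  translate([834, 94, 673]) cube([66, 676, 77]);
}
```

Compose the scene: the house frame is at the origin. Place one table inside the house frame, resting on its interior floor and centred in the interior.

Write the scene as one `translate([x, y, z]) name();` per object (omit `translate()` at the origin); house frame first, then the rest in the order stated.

house_frame();
translate([906, 1143, 0]) table();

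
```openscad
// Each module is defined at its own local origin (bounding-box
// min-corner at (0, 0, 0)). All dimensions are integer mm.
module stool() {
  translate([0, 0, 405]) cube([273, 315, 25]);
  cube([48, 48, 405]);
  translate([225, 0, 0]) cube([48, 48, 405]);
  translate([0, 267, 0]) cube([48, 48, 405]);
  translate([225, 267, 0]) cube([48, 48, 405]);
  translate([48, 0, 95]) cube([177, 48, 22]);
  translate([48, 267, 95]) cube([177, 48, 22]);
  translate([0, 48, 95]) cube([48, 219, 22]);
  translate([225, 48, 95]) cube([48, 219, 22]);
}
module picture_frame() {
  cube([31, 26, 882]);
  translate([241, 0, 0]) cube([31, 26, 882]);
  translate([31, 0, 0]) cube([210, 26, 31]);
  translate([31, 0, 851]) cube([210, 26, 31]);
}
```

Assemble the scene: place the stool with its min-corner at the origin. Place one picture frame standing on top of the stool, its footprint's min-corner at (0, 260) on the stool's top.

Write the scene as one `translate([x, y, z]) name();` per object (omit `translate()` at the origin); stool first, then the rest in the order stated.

stool();
translate([0, 260, 430]) picture_frame();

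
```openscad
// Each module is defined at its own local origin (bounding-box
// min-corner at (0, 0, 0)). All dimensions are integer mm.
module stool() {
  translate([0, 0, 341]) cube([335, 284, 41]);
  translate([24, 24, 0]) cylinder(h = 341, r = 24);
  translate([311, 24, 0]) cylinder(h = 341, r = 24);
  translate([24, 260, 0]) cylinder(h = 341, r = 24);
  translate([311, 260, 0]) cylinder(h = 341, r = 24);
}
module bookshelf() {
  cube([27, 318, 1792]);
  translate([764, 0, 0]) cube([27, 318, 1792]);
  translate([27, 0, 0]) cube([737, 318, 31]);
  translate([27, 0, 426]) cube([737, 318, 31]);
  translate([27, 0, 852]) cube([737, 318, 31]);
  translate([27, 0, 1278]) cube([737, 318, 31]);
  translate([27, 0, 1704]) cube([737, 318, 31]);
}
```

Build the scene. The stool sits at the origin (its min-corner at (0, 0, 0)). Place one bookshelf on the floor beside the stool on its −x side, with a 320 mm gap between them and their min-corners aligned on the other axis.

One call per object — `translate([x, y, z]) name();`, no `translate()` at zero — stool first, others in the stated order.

stool();
translate([-1111, 0, 0]) bookshelf();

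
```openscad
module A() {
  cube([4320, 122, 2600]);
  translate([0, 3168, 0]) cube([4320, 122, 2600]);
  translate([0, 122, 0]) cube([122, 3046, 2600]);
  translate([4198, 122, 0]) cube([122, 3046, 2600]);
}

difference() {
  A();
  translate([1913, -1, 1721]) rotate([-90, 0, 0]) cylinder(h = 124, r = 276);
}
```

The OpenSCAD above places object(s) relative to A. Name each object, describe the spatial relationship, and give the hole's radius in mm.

A is a house frame. The house frame has a circular hole through its front wall. The hole's radius is 276 mm.

The subtracted cylinder has r = 276 mm.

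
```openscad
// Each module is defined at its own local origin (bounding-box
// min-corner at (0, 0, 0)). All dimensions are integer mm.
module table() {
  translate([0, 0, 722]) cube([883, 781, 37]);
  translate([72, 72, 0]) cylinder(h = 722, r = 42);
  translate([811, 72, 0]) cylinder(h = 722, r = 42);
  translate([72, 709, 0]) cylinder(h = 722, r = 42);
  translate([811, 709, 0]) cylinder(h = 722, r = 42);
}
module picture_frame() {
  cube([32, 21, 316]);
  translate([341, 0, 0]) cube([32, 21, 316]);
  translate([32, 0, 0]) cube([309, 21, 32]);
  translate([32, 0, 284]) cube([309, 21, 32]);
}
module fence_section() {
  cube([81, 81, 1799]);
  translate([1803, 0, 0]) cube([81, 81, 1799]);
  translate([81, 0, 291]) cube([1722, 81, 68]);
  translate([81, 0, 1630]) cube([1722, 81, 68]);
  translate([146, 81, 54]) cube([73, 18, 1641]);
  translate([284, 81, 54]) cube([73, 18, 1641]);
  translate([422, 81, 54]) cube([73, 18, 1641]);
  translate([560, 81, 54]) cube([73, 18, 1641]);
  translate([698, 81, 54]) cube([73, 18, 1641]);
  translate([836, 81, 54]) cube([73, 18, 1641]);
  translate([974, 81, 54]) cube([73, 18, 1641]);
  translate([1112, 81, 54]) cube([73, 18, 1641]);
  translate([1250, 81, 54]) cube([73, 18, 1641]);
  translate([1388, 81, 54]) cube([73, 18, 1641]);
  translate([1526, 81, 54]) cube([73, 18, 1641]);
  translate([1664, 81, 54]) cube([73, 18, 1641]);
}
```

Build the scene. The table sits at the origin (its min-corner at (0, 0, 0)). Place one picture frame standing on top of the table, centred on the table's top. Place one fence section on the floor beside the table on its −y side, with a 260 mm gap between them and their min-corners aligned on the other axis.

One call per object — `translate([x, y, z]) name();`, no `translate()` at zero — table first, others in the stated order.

table();
translate([255, 380, 759]) picture_frame();
translate([0, -359, 0]) fence_section();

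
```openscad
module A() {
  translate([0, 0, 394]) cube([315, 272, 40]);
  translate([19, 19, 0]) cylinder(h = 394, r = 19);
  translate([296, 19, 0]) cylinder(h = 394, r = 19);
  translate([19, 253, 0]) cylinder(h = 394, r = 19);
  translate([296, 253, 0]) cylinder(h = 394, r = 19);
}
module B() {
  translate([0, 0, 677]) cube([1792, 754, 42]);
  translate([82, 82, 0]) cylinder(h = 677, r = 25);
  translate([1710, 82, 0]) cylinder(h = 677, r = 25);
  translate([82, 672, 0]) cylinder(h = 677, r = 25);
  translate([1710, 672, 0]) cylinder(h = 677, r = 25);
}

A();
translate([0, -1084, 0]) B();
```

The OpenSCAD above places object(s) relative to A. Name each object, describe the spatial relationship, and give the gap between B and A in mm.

The table's nearest face is 330 mm from the stool's −y face.

A is a stool. B is a table. The table is on the floor beside the stool on its −y side. The gap between the table and the stool is 330 mm.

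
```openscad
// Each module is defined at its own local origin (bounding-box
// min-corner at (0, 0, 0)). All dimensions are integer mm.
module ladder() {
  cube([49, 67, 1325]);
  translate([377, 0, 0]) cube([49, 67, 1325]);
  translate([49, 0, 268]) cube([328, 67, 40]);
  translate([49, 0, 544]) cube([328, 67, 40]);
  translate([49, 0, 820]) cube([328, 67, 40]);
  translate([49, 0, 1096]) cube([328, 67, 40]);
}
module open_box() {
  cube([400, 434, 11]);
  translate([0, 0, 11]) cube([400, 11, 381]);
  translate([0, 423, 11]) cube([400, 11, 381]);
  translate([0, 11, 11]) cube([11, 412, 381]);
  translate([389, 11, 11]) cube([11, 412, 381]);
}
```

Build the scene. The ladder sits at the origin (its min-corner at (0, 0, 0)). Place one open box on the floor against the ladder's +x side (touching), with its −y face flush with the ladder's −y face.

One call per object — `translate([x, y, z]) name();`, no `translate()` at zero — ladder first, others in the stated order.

ladder();
translate([426, 0, 0]) open_box();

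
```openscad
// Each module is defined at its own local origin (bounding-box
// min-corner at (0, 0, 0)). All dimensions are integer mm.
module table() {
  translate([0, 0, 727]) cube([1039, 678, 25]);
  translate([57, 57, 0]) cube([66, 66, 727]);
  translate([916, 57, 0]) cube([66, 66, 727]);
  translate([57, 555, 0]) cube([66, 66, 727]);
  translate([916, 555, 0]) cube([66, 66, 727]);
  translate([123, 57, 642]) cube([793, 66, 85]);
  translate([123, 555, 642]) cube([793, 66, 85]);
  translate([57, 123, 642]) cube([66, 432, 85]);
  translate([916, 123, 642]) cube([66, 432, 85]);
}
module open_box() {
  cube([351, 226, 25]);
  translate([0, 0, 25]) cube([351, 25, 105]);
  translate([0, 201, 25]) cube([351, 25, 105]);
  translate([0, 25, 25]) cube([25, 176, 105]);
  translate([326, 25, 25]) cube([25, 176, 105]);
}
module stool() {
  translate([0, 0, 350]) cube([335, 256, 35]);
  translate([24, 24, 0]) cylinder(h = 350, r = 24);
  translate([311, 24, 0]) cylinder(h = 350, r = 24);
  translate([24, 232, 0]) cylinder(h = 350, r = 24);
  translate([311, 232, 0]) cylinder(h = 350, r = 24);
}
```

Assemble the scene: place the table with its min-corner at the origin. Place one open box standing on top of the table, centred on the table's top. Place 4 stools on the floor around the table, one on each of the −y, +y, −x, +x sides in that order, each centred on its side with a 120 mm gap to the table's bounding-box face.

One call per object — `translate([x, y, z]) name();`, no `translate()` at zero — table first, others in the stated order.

table();
translate([344, 226, 752]) open_box();
translate([352, -376, 0]) stool();
translate([352, 798, 0]) stool();
translate([-455, 211, 0]) stool();
translate([1159, 211, 0]) stool();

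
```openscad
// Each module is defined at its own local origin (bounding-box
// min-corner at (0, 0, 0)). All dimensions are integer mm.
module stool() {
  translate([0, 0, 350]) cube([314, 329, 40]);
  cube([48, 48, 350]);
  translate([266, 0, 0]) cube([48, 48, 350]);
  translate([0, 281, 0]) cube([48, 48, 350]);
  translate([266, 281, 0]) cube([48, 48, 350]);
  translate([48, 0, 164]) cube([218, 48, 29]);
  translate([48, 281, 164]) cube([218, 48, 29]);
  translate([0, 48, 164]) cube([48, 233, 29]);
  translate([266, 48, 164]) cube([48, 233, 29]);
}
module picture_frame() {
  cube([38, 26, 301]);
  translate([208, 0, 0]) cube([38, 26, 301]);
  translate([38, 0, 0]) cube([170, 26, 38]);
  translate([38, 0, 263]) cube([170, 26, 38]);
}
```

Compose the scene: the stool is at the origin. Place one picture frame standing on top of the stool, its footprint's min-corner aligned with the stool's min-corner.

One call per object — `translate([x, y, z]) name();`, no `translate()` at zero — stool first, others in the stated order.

stool();
translate([0, 0, 390]) picture_frame();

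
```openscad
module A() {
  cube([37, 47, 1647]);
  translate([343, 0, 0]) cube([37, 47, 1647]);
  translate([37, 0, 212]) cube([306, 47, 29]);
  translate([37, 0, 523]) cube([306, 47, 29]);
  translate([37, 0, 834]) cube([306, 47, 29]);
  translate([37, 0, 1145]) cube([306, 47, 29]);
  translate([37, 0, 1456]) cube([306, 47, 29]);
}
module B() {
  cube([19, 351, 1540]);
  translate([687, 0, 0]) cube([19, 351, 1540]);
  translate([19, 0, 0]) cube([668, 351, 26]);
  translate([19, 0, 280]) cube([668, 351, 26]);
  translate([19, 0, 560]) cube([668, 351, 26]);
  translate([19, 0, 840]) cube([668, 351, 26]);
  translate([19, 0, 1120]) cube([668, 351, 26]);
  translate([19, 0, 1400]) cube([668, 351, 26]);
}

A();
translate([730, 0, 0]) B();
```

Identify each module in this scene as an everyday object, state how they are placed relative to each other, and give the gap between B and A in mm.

A is a ladder. B is a bookshelf. The bookshelf is on the floor beside the ladder on its +x side. The gap between the bookshelf and the ladder is 350 mm.

The bookshelf's nearest face is 350 mm from the ladder's +x face.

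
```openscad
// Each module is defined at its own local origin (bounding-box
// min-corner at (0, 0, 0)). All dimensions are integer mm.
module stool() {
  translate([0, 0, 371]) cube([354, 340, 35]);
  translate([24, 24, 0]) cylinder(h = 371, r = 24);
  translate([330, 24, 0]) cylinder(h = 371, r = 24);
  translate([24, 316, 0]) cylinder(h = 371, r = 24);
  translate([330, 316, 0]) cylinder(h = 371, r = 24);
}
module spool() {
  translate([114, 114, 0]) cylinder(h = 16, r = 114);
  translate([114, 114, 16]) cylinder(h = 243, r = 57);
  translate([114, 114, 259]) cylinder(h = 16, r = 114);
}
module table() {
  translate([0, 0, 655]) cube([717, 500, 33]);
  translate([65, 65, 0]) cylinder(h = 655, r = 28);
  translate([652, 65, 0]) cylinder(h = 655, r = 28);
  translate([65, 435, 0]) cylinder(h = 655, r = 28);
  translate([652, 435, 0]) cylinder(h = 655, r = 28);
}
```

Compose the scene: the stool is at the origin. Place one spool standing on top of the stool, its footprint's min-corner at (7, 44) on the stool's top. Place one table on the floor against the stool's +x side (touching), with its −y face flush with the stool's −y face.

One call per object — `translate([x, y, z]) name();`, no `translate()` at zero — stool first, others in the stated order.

stool();
translate([7, 44, 406]) spool();
translate([354, 0, 0]) table();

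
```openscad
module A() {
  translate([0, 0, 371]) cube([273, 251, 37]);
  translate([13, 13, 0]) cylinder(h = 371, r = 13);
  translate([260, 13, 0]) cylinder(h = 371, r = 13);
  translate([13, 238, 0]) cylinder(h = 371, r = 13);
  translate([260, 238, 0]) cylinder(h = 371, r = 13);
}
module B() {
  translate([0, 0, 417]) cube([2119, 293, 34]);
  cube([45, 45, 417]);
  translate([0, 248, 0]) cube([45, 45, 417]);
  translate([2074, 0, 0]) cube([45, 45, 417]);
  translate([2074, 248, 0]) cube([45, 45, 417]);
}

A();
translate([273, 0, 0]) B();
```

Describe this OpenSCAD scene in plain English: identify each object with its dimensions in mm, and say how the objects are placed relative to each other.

A is a four-legged stool. The seat is a 273×251×37 mm slab whose top surface is at z = 408 mm; four round legs, each 26 mm in diameter, run from the floor (z = 0) to the underside of the seat, each leg's axis is inset half a diameter from the nearest pair of seat edges (so the leg's bounding box is flush with the corner).

B is a bench: a 2119×293 mm seat slab, 34 mm thick, top at z = 451 mm, on four 45×45 mm square legs flush with the seat corners and standing on z = 0.

The bench is against the stool's +x side, with their −y faces flush.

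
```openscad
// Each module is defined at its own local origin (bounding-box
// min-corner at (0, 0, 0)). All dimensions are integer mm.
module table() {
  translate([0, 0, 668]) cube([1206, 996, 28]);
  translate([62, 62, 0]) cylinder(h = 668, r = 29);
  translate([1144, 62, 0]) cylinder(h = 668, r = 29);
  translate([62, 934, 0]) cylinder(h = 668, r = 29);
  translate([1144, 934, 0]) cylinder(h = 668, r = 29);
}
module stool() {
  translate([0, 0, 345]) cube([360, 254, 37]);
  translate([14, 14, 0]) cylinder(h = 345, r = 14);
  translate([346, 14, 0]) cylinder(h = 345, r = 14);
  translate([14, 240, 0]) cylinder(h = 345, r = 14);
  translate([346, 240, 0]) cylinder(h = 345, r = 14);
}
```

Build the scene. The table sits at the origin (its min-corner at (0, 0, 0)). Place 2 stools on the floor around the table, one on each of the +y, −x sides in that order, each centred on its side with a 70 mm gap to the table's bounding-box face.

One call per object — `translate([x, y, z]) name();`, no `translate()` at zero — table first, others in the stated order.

table();
translate([423, 1066, 0]) stool();
translate([-430, 371, 0]) stool();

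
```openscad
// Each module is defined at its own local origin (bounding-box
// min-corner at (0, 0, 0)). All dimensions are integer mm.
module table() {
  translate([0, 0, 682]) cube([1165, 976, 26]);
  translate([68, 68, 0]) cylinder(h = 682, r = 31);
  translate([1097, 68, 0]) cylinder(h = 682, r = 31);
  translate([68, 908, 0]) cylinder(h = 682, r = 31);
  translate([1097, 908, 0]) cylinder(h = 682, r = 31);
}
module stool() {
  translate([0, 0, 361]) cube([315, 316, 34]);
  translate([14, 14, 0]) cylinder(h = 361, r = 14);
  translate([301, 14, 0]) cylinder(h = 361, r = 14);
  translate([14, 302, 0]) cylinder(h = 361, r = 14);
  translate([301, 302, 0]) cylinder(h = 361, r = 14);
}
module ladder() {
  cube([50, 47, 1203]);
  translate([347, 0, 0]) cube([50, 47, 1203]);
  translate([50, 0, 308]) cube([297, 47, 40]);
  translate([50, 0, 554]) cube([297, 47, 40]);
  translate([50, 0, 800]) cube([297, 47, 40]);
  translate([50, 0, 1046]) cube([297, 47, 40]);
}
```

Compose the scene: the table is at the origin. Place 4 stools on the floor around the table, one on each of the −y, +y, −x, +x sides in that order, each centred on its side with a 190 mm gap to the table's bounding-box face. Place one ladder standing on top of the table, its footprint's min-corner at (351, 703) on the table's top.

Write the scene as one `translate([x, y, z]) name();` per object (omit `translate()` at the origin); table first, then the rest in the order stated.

table();
translate([425, -506, 0]) stool();
translate([425, 1166, 0]) stool();
translate([-505, 330, 0]) stool();
translate([1355, 330, 0]) stool();
translate([351, 703, 708]) ladder();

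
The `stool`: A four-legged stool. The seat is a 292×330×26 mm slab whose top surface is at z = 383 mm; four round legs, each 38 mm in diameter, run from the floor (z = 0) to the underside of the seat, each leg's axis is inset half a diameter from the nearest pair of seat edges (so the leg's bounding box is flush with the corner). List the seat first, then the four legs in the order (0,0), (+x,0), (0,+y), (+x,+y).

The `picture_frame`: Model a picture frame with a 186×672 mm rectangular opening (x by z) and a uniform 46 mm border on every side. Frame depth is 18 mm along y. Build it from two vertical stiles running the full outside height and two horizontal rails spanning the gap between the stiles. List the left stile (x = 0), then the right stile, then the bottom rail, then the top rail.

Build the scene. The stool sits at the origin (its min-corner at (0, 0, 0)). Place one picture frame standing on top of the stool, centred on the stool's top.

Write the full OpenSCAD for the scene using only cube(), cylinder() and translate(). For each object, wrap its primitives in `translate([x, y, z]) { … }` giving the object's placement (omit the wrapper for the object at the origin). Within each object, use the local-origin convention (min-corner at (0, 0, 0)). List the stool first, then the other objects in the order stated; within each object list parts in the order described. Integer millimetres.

translate([0, 0, 357]) cube([292, 330, 26]);
translate([19, 19, 0]) cylinder(h = 357, r = 19);
translate([273, 19, 0]) cylinder(h = 357, r = 19);
translate([19, 311, 0]) cylinder(h = 357, r = 19);
translate([273, 311, 0]) cylinder(h = 357, r = 19);
translate([7, 156, 383]) {
  cube([46, 18, 764]);
  translate([232, 0, 0]) cube([46, 18, 764]);
  translate([46, 0, 0]) cube([186, 18, 46]);
  translate([46, 0, 718]) cube([186, 18, 46]);
}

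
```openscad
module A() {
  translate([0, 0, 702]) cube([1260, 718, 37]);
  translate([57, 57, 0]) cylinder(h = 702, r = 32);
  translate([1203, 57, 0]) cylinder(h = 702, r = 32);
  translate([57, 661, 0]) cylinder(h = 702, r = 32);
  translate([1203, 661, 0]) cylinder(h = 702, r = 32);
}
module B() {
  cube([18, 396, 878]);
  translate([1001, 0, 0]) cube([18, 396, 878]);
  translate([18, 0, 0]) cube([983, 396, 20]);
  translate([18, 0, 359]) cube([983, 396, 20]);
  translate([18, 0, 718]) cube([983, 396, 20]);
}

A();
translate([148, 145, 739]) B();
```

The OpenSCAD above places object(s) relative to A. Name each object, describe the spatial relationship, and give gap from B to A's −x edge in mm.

A is a table. B is a bookshelf. The bookshelf is on top of the table. The gap from the bookshelf to the table's −x edge is 148 mm.

The bookshelf's min-x is at 148; the table's min-x is 0; gap = 148 mm.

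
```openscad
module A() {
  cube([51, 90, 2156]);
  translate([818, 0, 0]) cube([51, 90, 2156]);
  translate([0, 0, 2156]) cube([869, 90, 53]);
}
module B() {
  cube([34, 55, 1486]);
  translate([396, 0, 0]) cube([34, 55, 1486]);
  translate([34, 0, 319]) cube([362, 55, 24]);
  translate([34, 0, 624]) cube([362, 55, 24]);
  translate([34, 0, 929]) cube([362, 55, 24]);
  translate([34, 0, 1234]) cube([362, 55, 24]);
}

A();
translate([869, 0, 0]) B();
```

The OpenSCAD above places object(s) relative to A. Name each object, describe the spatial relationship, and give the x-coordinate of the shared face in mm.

The door frame's +x face and the ladder's −x face are both at x = 869 mm.

A is a door frame. B is a ladder. The ladder is against the door frame's +x side, with their −y faces flush. The x-coordinate of the shared face is 869 mm.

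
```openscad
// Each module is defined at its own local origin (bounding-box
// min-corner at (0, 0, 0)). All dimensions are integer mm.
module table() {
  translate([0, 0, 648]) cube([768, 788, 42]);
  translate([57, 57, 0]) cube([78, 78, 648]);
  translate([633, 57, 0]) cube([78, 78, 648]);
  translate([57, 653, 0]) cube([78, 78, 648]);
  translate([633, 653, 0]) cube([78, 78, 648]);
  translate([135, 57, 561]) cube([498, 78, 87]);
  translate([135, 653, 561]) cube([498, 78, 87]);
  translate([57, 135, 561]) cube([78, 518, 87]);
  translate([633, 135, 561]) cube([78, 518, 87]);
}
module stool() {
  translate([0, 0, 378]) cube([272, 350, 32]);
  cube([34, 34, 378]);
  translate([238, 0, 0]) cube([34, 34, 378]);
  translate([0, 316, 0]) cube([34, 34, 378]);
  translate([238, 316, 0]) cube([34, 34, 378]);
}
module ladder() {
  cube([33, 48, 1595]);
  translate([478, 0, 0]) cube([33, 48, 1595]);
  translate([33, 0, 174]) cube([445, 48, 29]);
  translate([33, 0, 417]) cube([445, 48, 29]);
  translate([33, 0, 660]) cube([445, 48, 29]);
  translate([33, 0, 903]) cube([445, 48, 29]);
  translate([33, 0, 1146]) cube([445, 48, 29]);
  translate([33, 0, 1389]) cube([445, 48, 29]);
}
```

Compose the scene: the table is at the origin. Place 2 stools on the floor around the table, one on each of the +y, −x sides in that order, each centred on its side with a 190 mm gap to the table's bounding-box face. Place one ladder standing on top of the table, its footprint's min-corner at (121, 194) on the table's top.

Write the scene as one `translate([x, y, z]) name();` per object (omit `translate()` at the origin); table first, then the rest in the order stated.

table();
translate([248, 978, 0]) stool();
translate([-462, 219, 0]) stool();
translate([121, 194, 690]) ladder();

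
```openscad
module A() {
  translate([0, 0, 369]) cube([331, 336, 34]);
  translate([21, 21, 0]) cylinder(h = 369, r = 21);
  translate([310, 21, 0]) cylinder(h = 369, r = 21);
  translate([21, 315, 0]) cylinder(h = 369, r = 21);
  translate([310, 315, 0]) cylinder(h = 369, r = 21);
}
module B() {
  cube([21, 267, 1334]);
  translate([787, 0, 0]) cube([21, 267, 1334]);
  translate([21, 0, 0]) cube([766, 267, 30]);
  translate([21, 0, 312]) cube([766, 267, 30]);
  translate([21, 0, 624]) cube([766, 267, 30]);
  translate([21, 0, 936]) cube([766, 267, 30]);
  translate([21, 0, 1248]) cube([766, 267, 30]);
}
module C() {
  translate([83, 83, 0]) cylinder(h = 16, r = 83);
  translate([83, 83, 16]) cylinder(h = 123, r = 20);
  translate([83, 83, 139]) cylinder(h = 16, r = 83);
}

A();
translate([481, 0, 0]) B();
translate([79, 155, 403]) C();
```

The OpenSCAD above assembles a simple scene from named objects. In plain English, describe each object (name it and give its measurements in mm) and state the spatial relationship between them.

A is a four-legged stool. The seat is a 331×336×34 mm slab whose top surface is at z = 403 mm; four round legs, each 42 mm in diameter, run from the floor (z = 0) to the underside of the seat, each leg's axis is inset half a diameter from the nearest pair of seat edges (so the leg's bounding box is flush with the corner).

B is a bookshelf 808 mm wide overall, 267 mm deep and 1334 mm tall. The two sides are 21 mm thick vertical panels. 5 horizontal shelves of 30 mm thickness span between the inner faces of the sides; the lowest shelf sits on the floor and shelves are stacked with a clear vertical gap of 282 mm between each pair.

C is a spool: two coaxial disc flanges of radius 83 mm and thickness 16 mm, joined by a core cylinder of radius 20 mm and height 123 mm. The lower flange rests on z = 0 and the three cylinders share a vertical axis.

The bookshelf is on the floor beside the stool on its +x side. The spool is on top of the stool.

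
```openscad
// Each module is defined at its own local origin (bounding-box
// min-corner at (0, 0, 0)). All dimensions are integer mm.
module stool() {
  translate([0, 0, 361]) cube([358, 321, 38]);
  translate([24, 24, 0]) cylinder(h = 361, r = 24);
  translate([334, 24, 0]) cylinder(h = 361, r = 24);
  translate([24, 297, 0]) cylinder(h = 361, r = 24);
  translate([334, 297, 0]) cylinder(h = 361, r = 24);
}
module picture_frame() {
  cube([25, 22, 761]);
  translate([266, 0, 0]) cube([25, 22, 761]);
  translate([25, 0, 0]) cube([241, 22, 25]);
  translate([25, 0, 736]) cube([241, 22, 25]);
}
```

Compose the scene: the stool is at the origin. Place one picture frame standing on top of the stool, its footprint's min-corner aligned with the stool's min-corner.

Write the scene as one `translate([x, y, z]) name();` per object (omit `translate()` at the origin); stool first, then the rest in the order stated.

stool();
translate([0, 0, 399]) picture_frame();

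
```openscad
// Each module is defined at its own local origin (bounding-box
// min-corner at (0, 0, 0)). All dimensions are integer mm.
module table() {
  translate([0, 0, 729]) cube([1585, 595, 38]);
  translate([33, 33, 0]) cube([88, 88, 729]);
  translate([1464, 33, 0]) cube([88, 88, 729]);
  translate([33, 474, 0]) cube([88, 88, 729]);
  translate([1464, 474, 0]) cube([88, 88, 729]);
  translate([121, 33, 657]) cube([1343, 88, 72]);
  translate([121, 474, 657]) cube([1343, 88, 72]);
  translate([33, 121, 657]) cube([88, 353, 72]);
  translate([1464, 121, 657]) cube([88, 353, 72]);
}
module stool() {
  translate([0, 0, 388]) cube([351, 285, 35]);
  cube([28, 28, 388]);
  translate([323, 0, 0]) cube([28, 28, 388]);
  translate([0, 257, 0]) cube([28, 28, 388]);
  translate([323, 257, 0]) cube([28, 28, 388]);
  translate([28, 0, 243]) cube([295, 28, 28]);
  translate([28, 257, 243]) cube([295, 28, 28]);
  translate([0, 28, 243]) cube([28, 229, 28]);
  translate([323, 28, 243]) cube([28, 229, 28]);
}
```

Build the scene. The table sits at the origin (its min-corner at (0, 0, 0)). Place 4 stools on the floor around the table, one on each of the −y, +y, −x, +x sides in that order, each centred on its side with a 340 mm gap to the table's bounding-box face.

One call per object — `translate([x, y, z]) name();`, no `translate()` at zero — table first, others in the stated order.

table();
translate([617, -625, 0]) stool();
translate([617, 935, 0]) stool();
translate([-691, 155, 0]) stool();
translate([1925, 155, 0]) stool();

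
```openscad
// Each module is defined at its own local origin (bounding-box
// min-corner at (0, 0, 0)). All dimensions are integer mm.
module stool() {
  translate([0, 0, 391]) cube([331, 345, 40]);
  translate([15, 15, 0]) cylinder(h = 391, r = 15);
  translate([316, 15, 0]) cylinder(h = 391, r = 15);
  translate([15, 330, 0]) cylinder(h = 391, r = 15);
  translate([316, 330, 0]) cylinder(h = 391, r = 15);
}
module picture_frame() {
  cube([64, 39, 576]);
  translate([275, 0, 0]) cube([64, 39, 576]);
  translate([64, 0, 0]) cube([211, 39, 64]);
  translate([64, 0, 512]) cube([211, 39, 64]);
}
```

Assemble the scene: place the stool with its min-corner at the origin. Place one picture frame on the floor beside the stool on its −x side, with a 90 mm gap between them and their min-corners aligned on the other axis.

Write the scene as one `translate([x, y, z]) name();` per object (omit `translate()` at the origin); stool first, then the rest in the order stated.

stool();
translate([-429, 0, 0]) picture_frame();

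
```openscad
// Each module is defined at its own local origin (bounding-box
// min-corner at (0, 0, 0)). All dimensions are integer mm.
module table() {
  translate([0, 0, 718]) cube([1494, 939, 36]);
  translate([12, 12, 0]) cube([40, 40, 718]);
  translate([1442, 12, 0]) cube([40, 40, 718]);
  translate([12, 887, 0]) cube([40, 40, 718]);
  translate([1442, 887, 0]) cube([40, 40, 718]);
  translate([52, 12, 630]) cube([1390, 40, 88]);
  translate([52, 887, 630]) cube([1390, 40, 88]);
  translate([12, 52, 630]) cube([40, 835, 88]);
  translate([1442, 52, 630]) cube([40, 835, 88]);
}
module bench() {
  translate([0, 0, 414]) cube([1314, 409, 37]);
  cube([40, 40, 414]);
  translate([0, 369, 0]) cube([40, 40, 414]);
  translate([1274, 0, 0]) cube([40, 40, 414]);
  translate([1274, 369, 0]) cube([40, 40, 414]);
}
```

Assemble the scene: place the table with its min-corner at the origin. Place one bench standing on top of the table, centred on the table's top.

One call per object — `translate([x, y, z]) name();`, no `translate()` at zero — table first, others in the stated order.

table();
translate([90, 265, 754]) bench();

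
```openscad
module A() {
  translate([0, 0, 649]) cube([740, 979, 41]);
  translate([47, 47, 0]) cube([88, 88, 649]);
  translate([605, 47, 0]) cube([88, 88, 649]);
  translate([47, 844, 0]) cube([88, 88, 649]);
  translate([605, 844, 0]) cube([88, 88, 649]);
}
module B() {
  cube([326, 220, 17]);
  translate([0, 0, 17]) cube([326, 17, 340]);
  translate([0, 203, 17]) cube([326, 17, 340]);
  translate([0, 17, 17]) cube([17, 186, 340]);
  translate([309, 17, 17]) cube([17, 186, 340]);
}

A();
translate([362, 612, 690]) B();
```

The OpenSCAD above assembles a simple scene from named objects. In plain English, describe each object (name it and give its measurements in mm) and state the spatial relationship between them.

A is a table with a 740×979 mm rectangular top, 41 mm thick, top surface at z = 690 mm, supported by four 88×88 mm square legs, each inset 47 mm from the nearest pair of top edges, running from the floor.

B is an open storage box with external size 326×220×357 mm and wall thickness 17 mm (the base is also 17 mm thick). The base covers the whole footprint; the four walls stand on the base, with the y-facing walls full-width and the x-facing walls fitting between their inner faces.

The open box is on top of the table.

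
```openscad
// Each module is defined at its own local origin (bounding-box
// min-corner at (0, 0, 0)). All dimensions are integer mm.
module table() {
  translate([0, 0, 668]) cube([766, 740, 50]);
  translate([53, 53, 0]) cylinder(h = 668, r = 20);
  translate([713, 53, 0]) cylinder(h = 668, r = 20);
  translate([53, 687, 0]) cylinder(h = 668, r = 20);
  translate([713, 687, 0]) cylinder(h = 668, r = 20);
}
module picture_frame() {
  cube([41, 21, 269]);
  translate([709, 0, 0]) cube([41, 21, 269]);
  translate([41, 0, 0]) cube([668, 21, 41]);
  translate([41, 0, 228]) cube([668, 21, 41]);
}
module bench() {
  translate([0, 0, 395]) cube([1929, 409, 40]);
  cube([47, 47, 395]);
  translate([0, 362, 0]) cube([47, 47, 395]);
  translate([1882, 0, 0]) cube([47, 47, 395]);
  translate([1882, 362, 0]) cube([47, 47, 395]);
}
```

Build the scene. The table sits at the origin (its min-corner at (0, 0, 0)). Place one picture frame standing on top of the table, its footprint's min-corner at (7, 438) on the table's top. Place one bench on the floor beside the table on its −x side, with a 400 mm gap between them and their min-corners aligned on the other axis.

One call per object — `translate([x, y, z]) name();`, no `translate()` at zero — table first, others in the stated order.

table();
translate([7, 438, 718]) picture_frame();
translate([-2329, 0, 0]) bench();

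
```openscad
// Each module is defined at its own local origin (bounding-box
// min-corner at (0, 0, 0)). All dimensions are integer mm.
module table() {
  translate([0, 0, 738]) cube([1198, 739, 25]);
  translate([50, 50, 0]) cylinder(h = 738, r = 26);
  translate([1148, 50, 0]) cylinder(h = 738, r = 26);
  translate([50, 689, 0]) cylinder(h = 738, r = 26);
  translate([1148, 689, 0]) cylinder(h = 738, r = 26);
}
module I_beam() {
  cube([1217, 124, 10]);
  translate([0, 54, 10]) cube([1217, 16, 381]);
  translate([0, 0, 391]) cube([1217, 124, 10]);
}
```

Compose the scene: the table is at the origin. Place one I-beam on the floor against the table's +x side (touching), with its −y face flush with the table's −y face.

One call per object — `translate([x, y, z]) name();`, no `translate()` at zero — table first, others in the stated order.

table();
translate([1198, 0, 0]) I_beam();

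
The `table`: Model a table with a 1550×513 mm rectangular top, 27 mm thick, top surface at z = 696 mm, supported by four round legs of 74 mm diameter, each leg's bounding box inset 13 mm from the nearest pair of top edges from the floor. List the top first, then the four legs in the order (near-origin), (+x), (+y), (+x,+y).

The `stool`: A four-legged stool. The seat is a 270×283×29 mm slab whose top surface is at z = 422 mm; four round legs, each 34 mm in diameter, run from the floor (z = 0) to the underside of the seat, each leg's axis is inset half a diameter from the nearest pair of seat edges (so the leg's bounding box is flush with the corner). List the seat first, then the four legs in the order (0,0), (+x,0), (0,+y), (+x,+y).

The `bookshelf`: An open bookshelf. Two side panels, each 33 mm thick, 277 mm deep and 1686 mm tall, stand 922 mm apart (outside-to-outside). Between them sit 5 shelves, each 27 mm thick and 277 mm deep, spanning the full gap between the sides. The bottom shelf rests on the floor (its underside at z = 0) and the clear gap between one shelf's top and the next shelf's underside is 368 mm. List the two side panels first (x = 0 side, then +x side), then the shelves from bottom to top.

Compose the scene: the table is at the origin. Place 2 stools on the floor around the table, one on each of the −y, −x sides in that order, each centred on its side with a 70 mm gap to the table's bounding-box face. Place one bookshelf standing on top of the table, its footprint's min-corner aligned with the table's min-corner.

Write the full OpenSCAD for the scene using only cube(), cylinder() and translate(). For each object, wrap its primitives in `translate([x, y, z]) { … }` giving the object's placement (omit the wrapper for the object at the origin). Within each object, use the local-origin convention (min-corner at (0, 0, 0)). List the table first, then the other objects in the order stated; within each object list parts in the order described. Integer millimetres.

translate([0, 0, 669]) cube([1550, 513, 27]);
translate([50, 50, 0]) cylinder(h = 669, r = 37);
translate([1500, 50, 0]) cylinder(h = 669, r = 37);
translate([50, 463, 0]) cylinder(h = 669, r = 37);
translate([1500, 463, 0]) cylinder(h = 669, r = 37);
translate([640, -353, 0]) {
  translate([0, 0, 393]) cube([270, 283, 29]);
  translate([17, 17, 0]) cylinder(h = 393, r = 17);
  translate([253, 17, 0]) cylinder(h = 393, r = 17);
  translate([17, 266, 0]) cylinder(h = 393, r = 17);
  translate([253, 266, 0]) cylinder(h = 393, r = 17);
}
translate([-340, 115, 0]) {
  translate([0, 0, 393]) cube([270, 283, 29]);
  translate([17, 17, 0]) cylinder(h = 393, r = 17);
  translate([253, 17, 0]) cylinder(h = 393, r = 17);
  translate([17, 266, 0]) cylinder(h = 393, r = 17);
  translate([253, 266, 0]) cylinder(h = 393, r = 17);
}
translate([0, 0, 696]) {
  cube([33, 277, 1686]);
  translate([889, 0, 0]) cube([33, 277, 1686]);
  translate([33, 0, 0]) cube([856, 277, 27]);
  translate([33, 0, 395]) cube([856, 277, 27]);
  translate([33, 0, 790]) cube([856, 277, 27]);
  translate([33, 0, 1185]) cube([856, 277, 27]);
  translate([33, 0, 1580]) cube([856, 277, 27]);
}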